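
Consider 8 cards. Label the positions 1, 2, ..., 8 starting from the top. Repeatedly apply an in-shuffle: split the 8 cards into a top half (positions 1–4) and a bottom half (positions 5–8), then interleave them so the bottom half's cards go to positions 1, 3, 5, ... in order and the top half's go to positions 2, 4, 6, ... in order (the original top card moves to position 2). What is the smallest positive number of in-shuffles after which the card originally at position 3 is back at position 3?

Follow position 3 under repeated in-shuffles:
3 → 6 → 3
It first returns after 2 in-shuffles.

2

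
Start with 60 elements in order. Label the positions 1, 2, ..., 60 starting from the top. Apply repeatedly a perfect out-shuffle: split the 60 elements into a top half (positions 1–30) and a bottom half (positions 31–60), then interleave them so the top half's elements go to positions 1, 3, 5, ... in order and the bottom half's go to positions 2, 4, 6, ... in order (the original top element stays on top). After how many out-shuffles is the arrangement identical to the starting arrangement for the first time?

The out-shuffle permutes the 60 positions with cycle lengths [1, 1, 58].
Every element is home exactly when every cycle has completed a whole number of laps, i.e. after lcm(1, 58) = 58 out-shuffles.

58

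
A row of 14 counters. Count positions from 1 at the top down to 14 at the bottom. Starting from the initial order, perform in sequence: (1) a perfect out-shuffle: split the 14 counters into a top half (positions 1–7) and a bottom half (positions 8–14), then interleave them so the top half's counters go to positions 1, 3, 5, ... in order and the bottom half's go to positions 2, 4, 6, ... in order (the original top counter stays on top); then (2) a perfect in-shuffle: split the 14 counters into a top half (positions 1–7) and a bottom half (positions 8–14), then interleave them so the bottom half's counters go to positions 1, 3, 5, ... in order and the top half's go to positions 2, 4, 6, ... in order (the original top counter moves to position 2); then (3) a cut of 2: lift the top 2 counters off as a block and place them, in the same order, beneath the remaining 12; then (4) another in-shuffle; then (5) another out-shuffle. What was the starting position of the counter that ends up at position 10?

Undo the operations in reverse order, starting from position 10:
  undo op 5 (out-shuffle, from bottom half): 10 ← 12
  undo op 4 (in-shuffle, from top half): 12 ← 6
  undo op 3 (cut 2): 6 ← 8
  undo op 2 (in-shuffle, from top half): 8 ← 4
  undo op 1 (out-shuffle, from bottom half): 4 ← 9
So the counter at position 10 came from original position 9.

9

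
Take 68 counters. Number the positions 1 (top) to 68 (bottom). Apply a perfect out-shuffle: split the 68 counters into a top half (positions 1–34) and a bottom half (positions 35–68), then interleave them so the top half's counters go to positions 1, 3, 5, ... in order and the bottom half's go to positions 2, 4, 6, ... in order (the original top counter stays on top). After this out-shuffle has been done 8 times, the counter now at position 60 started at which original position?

Work backwards from position 60, undoing one out-shuffle at a time:
60 ← 64 ← 66 ← 67 ← 34 ← 51 ← 26 ← 47 ← 24
So the counter now at position 60 started at position 24.

24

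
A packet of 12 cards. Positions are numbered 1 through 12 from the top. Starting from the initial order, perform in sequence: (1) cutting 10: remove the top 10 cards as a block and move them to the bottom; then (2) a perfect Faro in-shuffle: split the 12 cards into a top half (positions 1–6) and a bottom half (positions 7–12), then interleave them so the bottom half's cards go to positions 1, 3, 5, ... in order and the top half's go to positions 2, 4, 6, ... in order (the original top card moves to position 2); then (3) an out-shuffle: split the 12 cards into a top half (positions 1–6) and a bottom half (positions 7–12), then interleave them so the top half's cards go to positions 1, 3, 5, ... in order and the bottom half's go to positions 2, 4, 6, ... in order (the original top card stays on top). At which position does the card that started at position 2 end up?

Track the card from position 2 forward through each operation:
  after op 1 (cut 10): 2 → 4
  after op 2 (in-shuffle): 4 → 8
  after op 3 (out-shuffle): 8 → 4

4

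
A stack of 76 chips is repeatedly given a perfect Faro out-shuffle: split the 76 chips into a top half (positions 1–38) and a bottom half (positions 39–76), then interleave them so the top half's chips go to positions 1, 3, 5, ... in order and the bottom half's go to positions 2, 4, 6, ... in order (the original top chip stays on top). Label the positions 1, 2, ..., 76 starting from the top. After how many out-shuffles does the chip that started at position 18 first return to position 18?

20

Follow position 18 under repeated out-shuffles:
18 → 35 → 69 → 62 → 48 → 20 → 39 → 2 → 3 → 5 → 9 → 17 → 33 → 65 → 54 → 32 → 63 → 50 → 24 → 47 → 18
It first returns after 20 out-shuffles.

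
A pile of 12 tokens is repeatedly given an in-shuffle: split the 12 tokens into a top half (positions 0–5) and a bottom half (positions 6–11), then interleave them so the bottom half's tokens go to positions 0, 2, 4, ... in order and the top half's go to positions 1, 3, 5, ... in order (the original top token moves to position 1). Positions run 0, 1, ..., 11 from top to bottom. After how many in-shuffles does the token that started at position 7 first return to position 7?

12

Follow position 7 under repeated in-shuffles:
7 → 2 → 5 → 11 → 10 → 8 → 4 → 9 → 6 → 0 → 1 → 3 → 7
It first returns after 12 in-shuffles.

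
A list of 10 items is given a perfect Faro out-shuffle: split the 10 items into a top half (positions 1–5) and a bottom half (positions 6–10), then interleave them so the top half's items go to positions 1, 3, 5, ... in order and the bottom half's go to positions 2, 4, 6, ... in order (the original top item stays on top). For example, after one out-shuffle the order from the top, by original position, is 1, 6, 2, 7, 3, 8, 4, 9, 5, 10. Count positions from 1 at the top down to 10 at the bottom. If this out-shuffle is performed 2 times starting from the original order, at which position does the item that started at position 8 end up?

2

Track the item's position through each out-shuffle:
8 → 6 → 2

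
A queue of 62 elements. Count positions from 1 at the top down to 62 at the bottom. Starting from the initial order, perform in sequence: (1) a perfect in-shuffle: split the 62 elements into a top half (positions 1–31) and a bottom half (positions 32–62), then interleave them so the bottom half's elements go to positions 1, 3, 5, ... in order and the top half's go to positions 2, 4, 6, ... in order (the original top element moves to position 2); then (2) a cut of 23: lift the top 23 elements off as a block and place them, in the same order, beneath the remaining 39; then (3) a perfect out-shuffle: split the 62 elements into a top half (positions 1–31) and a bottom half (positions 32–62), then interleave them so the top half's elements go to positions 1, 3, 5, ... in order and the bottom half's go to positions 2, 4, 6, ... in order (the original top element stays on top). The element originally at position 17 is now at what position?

Track the element from position 17 forward through each operation:
  after op 1 (in-shuffle): 17 → 34
  after op 2 (cut 23): 34 → 11
  after op 3 (out-shuffle): 11 → 21

21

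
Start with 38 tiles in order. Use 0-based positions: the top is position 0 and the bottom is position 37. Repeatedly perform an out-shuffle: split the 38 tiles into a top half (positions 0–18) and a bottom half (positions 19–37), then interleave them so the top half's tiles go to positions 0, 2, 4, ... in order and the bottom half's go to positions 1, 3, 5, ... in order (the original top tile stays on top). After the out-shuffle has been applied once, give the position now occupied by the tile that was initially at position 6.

Track the tile's position through each out-shuffle:
6 → 12

12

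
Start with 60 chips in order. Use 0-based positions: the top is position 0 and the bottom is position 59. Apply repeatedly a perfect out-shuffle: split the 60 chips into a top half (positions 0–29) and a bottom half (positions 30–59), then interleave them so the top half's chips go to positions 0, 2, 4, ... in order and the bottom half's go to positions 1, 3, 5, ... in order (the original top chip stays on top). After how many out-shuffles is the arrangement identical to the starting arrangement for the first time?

The out-shuffle permutes the 60 positions with cycle lengths [1, 1, 58].
Every chip is home exactly when every cycle has completed a whole number of laps, i.e. after lcm(1, 58) = 58 out-shuffles.

58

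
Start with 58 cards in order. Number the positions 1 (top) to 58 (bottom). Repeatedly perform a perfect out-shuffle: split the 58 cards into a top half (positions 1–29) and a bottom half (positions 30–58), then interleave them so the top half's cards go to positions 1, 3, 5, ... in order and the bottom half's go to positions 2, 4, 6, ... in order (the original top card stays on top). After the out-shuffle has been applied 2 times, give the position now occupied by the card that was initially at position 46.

Track the card's position through each out-shuffle:
46 → 34 → 10

10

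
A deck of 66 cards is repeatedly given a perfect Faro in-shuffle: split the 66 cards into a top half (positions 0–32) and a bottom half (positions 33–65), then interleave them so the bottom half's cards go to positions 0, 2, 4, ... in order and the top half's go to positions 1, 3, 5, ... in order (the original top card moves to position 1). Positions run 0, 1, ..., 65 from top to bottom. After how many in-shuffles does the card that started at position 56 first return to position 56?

66

Follow position 56 under repeated in-shuffles:
56 → 46 → 26 → 53 → 40 → 14 → 29 → 59 → ... → 56 (length 66)
It first returns after 66 in-shuffles.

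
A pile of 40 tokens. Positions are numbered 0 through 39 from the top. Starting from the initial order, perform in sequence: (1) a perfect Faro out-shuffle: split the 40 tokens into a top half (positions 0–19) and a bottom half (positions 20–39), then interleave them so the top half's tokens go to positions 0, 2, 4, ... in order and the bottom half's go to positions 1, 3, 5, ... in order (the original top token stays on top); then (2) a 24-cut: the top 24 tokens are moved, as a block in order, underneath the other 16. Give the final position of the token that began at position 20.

Track the token from position 20 forward through each operation:
  after op 1 (out-shuffle): 20 → 1
  after op 2 (cut 24): 1 → 17

17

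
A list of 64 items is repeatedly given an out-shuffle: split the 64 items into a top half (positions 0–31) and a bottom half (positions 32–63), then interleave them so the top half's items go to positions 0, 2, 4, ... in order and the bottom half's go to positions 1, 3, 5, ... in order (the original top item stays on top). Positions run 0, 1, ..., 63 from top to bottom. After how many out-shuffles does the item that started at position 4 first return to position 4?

Follow position 4 under repeated out-shuffles:
4 → 8 → 16 → 32 → 1 → 2 → 4
It first returns after 6 out-shuffles.

6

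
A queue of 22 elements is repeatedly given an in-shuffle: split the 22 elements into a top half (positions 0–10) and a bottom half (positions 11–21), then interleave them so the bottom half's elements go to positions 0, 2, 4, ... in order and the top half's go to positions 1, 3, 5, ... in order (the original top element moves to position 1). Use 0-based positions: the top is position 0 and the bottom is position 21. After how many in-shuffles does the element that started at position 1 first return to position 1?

11

Follow position 1 under repeated in-shuffles:
1 → 3 → 7 → 15 → 8 → 17 → 12 → 2 → 5 → 11 → 0 → 1
It first returns after 11 in-shuffles.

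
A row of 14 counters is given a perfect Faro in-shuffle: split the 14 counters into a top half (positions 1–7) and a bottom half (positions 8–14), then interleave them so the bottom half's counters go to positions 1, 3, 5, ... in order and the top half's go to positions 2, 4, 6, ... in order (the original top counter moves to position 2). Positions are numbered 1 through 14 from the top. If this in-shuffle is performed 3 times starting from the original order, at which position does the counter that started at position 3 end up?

Track the counter's position through each in-shuffle:
3 → 6 → 12 → 9

9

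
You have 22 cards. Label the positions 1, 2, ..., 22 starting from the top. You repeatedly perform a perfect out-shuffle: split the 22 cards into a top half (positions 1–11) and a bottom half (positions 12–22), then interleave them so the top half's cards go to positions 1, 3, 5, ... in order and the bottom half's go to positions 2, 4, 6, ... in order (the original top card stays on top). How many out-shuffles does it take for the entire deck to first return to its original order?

The out-shuffle permutes the 22 positions with cycle lengths [1, 1, 2, 3, 3, 6, 6].
Every card is home exactly when every cycle has completed a whole number of laps, i.e. after lcm(1, 2, 3, 6) = 6 out-shuffles.

6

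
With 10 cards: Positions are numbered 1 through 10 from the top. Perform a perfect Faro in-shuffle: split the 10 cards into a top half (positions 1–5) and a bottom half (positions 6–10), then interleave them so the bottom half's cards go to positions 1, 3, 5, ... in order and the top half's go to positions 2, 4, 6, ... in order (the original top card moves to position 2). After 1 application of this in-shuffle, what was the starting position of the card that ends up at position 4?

Work backwards from position 4, undoing one in-shuffle at a time:
4 ← 2
So the card now at position 4 started at position 2.

2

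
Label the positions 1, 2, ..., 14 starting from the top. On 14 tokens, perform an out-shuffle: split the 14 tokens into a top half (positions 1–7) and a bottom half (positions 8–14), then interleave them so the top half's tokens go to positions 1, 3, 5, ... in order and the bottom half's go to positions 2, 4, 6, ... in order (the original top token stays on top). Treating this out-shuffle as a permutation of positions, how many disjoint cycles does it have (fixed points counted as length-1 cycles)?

3

Trace each unvisited position around until it returns:
(1) (2 3 5 9 4 7 ... len 12) (14)
3 cycles in total.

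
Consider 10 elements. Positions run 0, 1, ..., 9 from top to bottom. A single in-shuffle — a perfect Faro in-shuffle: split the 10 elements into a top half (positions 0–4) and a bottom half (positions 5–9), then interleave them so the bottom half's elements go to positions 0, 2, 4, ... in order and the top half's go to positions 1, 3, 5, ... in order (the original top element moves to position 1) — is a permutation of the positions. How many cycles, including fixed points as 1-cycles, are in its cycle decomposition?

1

Trace each unvisited position around until it returns:
(0 1 3 7 4 9 8 6 2 5)
1 cycle in total.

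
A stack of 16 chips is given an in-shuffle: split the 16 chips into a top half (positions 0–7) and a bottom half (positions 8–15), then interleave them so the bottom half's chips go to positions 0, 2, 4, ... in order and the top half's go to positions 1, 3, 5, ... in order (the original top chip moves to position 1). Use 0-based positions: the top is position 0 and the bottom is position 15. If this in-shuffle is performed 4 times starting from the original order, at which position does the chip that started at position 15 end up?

0

Track the chip's position through each in-shuffle:
15 → 14 → 12 → 8 → 0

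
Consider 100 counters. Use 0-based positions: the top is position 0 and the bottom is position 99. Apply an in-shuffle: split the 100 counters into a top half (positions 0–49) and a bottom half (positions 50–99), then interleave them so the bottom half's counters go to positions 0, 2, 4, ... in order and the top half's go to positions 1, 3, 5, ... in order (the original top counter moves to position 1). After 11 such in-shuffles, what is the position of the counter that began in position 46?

2

Track the counter's position through each in-shuffle:
46 → 93 → 86 → 72 → 44 → 89 → 78 → 56 → 12 → 25 → 51 → 2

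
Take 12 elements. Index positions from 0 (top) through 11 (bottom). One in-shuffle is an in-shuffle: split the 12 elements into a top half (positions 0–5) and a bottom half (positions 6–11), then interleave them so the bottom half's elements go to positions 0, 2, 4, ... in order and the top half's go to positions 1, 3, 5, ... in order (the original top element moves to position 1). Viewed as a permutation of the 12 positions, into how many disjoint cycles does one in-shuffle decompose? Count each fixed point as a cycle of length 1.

Trace each unvisited position around until it returns:
(0 1 3 7 2 5 ... len 12)
1 cycle in total.

1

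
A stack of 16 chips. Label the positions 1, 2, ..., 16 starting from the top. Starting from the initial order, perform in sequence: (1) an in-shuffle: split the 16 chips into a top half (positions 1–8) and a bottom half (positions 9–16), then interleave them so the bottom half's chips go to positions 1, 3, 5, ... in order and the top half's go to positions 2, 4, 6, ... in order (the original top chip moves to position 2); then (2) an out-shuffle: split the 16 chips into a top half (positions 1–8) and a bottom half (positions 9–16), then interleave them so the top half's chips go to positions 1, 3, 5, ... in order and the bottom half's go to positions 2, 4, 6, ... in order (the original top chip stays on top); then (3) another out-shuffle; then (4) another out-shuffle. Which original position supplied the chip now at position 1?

Undo the operations in reverse order, starting from position 1:
  undo op 4 (out-shuffle, from top half): 1 ← 1
  undo op 3 (out-shuffle, from top half): 1 ← 1
  undo op 2 (out-shuffle, from top half): 1 ← 1
  undo op 1 (in-shuffle, from bottom half): 1 ← 9
So the chip at position 1 came from original position 9.

9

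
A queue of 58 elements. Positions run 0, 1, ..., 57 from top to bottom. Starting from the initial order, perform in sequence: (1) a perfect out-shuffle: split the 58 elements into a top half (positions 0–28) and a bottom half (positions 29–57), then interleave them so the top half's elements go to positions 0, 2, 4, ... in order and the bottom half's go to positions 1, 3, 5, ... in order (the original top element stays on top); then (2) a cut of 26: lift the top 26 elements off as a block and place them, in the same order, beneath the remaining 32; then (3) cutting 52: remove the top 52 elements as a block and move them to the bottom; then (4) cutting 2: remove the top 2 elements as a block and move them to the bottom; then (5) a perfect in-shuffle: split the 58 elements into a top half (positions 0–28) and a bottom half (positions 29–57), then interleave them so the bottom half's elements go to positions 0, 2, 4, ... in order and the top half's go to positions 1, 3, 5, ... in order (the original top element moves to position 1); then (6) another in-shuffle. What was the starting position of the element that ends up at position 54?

39

Undo the operations in reverse order, starting from position 54:
  undo op 6 (in-shuffle, from bottom half): 54 ← 56
  undo op 5 (in-shuffle, from bottom half): 56 ← 57
  undo op 4 (cut 2): 57 ← 1
  undo op 3 (cut 52): 1 ← 53
  undo op 2 (cut 26): 53 ← 21
  undo op 1 (out-shuffle, from bottom half): 21 ← 39
So the element at position 54 came from original position 39.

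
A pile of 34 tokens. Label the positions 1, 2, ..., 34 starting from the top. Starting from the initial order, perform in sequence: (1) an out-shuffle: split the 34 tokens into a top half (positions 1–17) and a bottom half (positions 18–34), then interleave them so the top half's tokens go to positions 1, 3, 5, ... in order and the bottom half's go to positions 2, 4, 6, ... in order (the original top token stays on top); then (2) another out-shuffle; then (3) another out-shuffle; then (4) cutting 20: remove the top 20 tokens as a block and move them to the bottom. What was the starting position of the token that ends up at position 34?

Undo the operations in reverse order, starting from position 34:
  undo op 4 (cut 20): 34 ← 20
  undo op 3 (out-shuffle, from bottom half): 20 ← 27
  undo op 2 (out-shuffle, from top half): 27 ← 14
  undo op 1 (out-shuffle, from bottom half): 14 ← 24
So the token at position 34 came from original position 24.

24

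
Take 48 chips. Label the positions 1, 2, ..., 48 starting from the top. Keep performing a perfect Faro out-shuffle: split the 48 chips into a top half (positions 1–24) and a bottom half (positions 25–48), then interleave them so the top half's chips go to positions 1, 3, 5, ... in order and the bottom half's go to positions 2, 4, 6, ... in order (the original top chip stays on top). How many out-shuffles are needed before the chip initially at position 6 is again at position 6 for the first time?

23

Follow position 6 under repeated out-shuffles:
6 → 11 → 21 → 41 → 34 → 20 → 39 → 30 → ... → 6 (length 23)
It first returns after 23 out-shuffles.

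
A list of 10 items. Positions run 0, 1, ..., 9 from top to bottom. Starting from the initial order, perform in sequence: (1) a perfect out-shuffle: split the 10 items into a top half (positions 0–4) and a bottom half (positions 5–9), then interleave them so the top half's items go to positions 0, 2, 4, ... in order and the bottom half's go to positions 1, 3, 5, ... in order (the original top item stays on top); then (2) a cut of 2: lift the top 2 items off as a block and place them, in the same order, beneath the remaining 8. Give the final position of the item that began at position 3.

Track the item from position 3 forward through each operation:
  after op 1 (out-shuffle): 3 → 6
  after op 2 (cut 2): 6 → 4

4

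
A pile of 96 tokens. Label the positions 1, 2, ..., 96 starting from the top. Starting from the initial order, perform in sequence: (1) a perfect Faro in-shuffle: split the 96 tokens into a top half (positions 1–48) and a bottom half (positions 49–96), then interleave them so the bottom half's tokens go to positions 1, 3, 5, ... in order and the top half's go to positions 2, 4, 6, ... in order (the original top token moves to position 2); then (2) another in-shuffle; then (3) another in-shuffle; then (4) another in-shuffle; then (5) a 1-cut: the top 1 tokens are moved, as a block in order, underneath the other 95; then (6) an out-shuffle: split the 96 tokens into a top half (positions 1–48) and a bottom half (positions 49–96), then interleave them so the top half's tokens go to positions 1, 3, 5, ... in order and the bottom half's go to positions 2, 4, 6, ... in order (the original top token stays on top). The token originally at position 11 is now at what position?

Track the token from position 11 forward through each operation:
  after op 1 (in-shuffle): 11 → 22
  after op 2 (in-shuffle): 22 → 44
  after op 3 (in-shuffle): 44 → 88
  after op 4 (in-shuffle): 88 → 79
  after op 5 (cut 1): 79 → 78
  after op 6 (out-shuffle): 78 → 60

60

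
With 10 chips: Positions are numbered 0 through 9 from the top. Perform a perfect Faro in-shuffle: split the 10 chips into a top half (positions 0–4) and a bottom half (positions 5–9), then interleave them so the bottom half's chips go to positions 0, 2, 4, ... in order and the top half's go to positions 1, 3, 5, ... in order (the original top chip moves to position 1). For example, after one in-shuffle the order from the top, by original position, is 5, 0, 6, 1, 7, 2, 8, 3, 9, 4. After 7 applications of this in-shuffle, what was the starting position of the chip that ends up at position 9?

Work backwards from position 9, undoing one in-shuffle at a time:
9 ← 4 ← 7 ← 3 ← 1 ← 0 ← 5 ← 2
So the chip now at position 9 started at position 2.

2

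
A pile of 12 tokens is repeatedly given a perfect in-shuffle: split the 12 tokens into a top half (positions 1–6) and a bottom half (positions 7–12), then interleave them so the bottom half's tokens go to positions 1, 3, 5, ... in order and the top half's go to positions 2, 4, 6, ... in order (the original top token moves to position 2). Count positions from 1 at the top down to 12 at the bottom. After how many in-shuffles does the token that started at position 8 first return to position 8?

12

Follow position 8 under repeated in-shuffles:
8 → 3 → 6 → 12 → 11 → 9 → 5 → 10 → 7 → 1 → 2 → 4 → 8
It first returns after 12 in-shuffles.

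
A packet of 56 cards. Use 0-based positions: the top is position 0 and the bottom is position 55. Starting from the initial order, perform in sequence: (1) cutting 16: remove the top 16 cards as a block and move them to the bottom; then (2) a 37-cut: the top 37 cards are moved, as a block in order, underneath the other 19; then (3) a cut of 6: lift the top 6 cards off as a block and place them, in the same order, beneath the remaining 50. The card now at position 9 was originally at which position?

12

Undo the operations in reverse order, starting from position 9:
  undo op 3 (cut 6): 9 ← 15
  undo op 2 (cut 37): 15 ← 52
  undo op 1 (cut 16): 52 ← 12
So the card at position 9 came from original position 12.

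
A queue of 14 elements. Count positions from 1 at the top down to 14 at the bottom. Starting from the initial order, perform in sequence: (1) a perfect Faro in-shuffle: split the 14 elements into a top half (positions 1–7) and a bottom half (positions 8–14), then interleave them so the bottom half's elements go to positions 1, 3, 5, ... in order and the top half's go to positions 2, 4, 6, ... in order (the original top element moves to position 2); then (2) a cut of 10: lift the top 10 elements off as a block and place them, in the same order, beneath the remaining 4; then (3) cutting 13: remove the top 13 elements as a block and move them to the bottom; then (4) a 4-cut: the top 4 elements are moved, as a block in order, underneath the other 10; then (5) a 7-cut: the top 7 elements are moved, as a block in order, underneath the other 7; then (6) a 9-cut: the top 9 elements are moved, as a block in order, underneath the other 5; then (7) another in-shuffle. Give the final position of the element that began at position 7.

Track the element from position 7 forward through each operation:
  after op 1 (in-shuffle): 7 → 14
  after op 2 (cut 10): 14 → 4
  after op 3 (cut 13): 4 → 5
  after op 4 (cut 4): 5 → 1
  after op 5 (cut 7): 1 → 8
  after op 6 (cut 9): 8 → 13
  after op 7 (in-shuffle): 13 → 11

11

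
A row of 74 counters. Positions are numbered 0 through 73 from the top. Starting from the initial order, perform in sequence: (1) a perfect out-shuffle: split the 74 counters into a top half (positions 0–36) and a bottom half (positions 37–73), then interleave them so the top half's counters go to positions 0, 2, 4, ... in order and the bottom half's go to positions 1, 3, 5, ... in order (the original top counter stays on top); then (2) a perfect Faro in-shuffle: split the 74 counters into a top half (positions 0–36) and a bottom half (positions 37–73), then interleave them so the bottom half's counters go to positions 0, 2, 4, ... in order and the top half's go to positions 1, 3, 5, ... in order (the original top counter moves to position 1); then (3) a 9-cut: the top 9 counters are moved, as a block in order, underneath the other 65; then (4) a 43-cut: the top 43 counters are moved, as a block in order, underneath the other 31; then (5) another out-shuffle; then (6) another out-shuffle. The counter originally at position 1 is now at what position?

Track the counter from position 1 forward through each operation:
  after op 1 (out-shuffle): 1 → 2
  after op 2 (in-shuffle): 2 → 5
  after op 3 (cut 9): 5 → 70
  after op 4 (cut 43): 70 → 27
  after op 5 (out-shuffle): 27 → 54
  after op 6 (out-shuffle): 54 → 35

35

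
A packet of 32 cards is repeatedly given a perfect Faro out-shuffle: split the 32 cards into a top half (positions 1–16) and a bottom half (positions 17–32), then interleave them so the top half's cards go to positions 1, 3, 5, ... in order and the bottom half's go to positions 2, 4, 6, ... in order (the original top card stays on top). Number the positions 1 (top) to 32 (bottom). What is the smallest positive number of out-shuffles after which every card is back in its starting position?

The out-shuffle permutes the 32 positions with cycle lengths [1, 1, 5, 5, 5, 5, 5, 5].
Every card is home exactly when every cycle has completed a whole number of laps, i.e. after lcm(1, 5) = 5 out-shuffles.

5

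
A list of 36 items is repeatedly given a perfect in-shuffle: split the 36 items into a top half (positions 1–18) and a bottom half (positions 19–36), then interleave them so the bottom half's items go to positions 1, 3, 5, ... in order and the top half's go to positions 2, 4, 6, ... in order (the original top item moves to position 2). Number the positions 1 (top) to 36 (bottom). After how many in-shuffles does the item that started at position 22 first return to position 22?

Follow position 22 under repeated in-shuffles:
22 → 7 → 14 → 28 → 19 → 1 → 2 → 4 → ... → 22 (length 36)
It first returns after 36 in-shuffles.

36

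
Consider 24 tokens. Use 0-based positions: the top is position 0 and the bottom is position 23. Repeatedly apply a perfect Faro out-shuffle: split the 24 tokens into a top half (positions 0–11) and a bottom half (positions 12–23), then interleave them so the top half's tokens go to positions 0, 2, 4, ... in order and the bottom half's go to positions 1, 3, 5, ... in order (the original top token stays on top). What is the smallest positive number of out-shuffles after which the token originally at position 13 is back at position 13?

11

Follow position 13 under repeated out-shuffles:
13 → 3 → 6 → 12 → 1 → 2 → 4 → 8 → 16 → 9 → 18 → 13
It first returns after 11 out-shuffles.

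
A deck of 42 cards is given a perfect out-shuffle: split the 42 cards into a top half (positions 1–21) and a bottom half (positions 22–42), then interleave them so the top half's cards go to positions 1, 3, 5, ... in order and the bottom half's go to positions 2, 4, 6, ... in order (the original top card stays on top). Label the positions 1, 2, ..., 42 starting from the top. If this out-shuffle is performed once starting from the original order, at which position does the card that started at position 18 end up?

Track the card's position through each out-shuffle:
18 → 35

35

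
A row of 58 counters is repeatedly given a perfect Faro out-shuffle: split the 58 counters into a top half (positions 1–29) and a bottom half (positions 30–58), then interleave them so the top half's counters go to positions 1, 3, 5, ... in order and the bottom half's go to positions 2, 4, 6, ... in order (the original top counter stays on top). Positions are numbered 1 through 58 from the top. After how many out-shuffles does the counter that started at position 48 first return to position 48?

18

Follow position 48 under repeated out-shuffles:
48 → 38 → 18 → 35 → 12 → 23 → 45 → 32 → 6 → 11 → 21 → 41 → 24 → 47 → 36 → 14 → 27 → 53 → 48
It first returns after 18 out-shuffles.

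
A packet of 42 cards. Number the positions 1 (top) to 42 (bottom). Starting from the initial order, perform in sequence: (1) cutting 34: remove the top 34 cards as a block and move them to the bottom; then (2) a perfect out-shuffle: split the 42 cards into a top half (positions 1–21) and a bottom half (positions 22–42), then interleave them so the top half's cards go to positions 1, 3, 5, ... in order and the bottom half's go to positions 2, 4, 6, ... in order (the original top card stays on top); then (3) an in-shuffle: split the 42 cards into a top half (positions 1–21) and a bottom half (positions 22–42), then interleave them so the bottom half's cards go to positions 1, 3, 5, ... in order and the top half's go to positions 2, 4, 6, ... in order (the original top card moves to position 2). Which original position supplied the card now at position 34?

1

Undo the operations in reverse order, starting from position 34:
  undo op 3 (in-shuffle, from top half): 34 ← 17
  undo op 2 (out-shuffle, from top half): 17 ← 9
  undo op 1 (cut 34): 9 ← 1
So the card at position 34 came from original position 1.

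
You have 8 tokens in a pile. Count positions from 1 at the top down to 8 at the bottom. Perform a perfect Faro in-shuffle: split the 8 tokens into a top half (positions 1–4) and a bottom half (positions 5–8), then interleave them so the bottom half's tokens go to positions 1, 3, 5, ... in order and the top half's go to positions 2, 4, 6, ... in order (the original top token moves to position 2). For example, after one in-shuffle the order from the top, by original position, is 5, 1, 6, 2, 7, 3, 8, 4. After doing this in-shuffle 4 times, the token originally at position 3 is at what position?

3

Track the token's position through each in-shuffle:
3 → 6 → 3 → 6 → 3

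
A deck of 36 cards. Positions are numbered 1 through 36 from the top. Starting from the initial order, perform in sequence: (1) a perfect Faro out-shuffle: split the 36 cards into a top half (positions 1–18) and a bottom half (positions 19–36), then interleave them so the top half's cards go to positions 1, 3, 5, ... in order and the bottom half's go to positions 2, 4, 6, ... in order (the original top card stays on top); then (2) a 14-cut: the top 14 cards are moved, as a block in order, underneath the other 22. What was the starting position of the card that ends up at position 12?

Undo the operations in reverse order, starting from position 12:
  undo op 2 (cut 14): 12 ← 26
  undo op 1 (out-shuffle, from bottom half): 26 ← 31
So the card at position 12 came from original position 31.

31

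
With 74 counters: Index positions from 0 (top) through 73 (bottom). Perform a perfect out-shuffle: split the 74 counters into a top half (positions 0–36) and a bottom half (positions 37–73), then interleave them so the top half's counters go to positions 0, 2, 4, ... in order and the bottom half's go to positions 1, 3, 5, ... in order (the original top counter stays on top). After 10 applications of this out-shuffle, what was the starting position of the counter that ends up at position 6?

3

Work backwards from position 6, undoing one out-shuffle at a time:
6 ← 3 ← 38 ← 19 ← 46 ← 23 ← 48 ← 24 ← 12 ← 6 ← 3
So the counter now at position 6 started at position 3.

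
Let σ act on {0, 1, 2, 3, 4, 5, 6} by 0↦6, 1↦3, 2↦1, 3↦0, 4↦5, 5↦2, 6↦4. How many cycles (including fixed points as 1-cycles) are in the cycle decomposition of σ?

Cycle decomposition: (0 6 4 5 2 1 3).
1 cycle.

1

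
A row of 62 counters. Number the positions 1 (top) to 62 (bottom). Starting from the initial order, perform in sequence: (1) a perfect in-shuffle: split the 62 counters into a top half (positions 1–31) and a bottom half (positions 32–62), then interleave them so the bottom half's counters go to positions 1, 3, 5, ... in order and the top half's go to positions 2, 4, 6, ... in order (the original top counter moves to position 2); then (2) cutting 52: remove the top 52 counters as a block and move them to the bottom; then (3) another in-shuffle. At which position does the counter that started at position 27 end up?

Track the counter from position 27 forward through each operation:
  after op 1 (in-shuffle): 27 → 54
  after op 2 (cut 52): 54 → 2
  after op 3 (in-shuffle): 2 → 4

4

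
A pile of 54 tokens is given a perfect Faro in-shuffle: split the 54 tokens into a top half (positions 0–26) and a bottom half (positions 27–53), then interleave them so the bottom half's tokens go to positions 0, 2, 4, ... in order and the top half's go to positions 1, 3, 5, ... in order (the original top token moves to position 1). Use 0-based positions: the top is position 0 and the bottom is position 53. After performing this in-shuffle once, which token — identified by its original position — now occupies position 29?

14

Work backwards from position 29, undoing one in-shuffle at a time:
29 ← 14
So the token now at position 29 started at position 14.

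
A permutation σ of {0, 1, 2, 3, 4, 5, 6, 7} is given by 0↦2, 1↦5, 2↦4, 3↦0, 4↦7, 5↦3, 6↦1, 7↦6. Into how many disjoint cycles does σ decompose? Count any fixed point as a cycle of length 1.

Cycle decomposition: (0 2 4 7 6 1 5 3).
1 cycle.

1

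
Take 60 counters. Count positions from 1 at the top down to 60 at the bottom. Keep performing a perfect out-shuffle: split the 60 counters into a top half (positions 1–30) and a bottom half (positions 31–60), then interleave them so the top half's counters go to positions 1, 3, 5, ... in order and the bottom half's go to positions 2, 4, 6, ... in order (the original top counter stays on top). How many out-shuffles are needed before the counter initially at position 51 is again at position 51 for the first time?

Follow position 51 under repeated out-shuffles:
51 → 42 → 24 → 47 → 34 → 8 → 15 → 29 → ... → 51 (length 58)
It first returns after 58 out-shuffles.

58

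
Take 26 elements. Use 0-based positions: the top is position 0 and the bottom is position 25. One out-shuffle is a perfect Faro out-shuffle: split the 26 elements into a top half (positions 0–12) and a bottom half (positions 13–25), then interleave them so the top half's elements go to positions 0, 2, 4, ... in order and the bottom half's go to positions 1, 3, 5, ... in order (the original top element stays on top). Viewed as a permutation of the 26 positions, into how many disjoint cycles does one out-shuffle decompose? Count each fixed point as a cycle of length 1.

Trace each unvisited position around until it returns:
(0) (1 2 4 8 16 7 ... len 20) (5 10 20 15) (25)
4 cycles in total.

4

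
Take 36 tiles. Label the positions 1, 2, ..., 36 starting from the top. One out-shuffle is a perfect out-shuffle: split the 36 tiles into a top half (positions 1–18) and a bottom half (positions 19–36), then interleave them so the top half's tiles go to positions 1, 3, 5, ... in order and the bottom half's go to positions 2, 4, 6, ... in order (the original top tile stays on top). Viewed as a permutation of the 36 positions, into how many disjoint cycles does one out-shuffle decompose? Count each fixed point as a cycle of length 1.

7

Trace each unvisited position around until it returns:
(1) (2 3 5 9 17 33 ... len 12) (4 7 13 25 14 27 ... len 12) (6 11 21) (8 15 29 22) (16 31 26) (36)
7 cycles in total.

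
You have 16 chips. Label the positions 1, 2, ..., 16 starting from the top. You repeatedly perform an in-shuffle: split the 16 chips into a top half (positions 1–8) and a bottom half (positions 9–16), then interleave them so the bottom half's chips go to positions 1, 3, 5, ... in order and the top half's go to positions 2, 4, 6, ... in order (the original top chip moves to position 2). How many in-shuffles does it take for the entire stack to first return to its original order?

8

The in-shuffle permutes the 16 positions with cycle lengths [8, 8].
Every chip is home exactly when every cycle has completed a whole number of laps, i.e. after lcm(8) = 8 in-shuffles.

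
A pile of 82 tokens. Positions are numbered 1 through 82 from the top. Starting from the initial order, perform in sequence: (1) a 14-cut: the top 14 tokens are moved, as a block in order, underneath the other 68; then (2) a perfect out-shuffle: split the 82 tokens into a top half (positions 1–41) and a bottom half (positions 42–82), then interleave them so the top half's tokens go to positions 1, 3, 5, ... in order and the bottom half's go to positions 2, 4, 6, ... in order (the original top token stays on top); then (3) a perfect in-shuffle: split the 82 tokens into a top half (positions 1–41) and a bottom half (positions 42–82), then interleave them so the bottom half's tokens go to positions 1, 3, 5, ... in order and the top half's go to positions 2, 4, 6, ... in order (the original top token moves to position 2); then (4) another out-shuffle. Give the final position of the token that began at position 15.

Track the token from position 15 forward through each operation:
  after op 1 (cut 14): 15 → 1
  after op 2 (out-shuffle): 1 → 1
  after op 3 (in-shuffle): 1 → 2
  after op 4 (out-shuffle): 2 → 3

3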